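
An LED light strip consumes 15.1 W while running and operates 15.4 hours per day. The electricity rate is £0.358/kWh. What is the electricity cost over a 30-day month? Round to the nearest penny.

£2.50

Energy = 15.1 W × 15.4 h/day × 30 days = 6,976 Wh = 6.976 kWh
Cost = 6.976 kWh × £0.358/kWh = £2.50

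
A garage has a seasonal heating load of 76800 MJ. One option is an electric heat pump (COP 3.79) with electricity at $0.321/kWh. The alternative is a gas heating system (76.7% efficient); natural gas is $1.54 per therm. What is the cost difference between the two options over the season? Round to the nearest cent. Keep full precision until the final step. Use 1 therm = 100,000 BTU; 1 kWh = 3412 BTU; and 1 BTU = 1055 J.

$345.41

Heat load = 76800 MJ = 76,800,000,000 J / 1055 = 72,796,209 BTU
Gas: input = 72,796,209 / 0.767 = 94,910,311 BTU = 949.1 therm → 949.1 × $1.54 = $1,461.62
Heat pump: 72,796,209 BTU / 3412 = 21,340 kWh heat; / 3.79 = 5,629 kWh in → × $0.321 = $1,807.03
Difference = |$1,461.62 − $1,807.03| = $345.41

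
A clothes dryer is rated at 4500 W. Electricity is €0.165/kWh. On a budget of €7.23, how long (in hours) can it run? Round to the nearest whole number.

Energy budget = €7.23 / €0.165 per kWh = 43.82 kWh = 43,818 Wh
Runtime = 43,818 Wh / 4500 W = 9.737 h

10 h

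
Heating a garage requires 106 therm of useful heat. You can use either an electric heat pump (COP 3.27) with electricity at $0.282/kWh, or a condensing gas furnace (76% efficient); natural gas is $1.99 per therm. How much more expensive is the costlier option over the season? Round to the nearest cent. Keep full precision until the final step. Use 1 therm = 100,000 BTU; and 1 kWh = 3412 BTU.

$9.64

Heat load = 106 therm × 100,000 = 10,600,000 BTU
Gas: input = 10,600,000 / 0.76 = 13,947,368 BTU = 139.5 therm → 139.5 × $1.99 = $277.55
Heat pump: 10,600,000 BTU / 3412 = 3,107 kWh heat; / 3.27 = 950.1 kWh in → × $0.282 = $267.92
Difference = |$277.55 − $267.92| = $9.64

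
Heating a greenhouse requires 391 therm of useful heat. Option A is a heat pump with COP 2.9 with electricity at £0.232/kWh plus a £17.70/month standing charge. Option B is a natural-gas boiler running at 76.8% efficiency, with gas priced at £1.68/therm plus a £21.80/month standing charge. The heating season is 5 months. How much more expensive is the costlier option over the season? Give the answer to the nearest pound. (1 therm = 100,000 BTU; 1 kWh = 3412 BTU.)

Heat load = 391 therm × 100,000 = 39,100,000 BTU
Gas: input = 39,100,000 / 0.768 = 50,911,458 BTU = 509.1 therm → 509.1 × £1.68 = £855.31; + 5 × £21.80 standing = £964.31
Heat pump: 39,100,000 BTU / 3412 = 11,460 kWh heat; / 2.9 = 3,952 kWh in → × £0.232 = £916.76; + 5 × £17.70 standing = £1,005.26
Difference = |£964.31 − £1,005.26| = £40.95 ≈ £41

£41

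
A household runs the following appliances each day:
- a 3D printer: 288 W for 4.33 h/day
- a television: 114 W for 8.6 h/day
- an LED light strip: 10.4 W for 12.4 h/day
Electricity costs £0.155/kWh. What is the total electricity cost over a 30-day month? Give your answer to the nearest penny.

3D printer: 288 W × 4.33 h × 30 d = 37,411 Wh = 37.41 kWh
television: 114 W × 8.6 h × 30 d = 29,412 Wh = 29.41 kWh
LED light strip: 10.4 W × 12.4 h × 30 d = 3,869 Wh = 3.869 kWh
Total energy = 37.41 + 29.41 + 3.869 = 70.69 kWh
Cost = 70.69 kWh × £0.155 = £10.96

£10.96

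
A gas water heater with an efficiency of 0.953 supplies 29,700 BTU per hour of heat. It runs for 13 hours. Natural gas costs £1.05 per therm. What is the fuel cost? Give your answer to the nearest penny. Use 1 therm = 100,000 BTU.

Heat delivered = 29,700 BTU/h × 13 h = 386,100 BTU
Gas input = 386,100 / 0.953 = 405,142 BTU
= 405,142 / 100,000 = 4.051 therm
Cost = 4.051 × £1.05/therm = £4.25

£4.25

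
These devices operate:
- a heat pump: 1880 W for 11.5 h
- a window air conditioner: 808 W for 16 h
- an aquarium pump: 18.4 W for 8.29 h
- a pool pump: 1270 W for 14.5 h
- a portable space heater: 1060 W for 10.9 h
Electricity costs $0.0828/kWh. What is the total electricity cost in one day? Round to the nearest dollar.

$5

heat pump: 1880 W × 11.5 h = 21,620 Wh = 21.62 kWh
window air conditioner: 808 W × 16 h = 12,928 Wh = 12.93 kWh
aquarium pump: 18.4 W × 8.29 h = 153 Wh = 0.1525 kWh
pool pump: 1270 W × 14.5 h = 18,415 Wh = 18.41 kWh
portable space heater: 1060 W × 10.9 h = 11,554 Wh = 11.55 kWh
Total energy = 21.62 + 12.93 + 0.1525 + 18.41 + 11.55 = 64.67 kWh
Cost = 64.67 kWh × $0.0828 = $5.35 ≈ $5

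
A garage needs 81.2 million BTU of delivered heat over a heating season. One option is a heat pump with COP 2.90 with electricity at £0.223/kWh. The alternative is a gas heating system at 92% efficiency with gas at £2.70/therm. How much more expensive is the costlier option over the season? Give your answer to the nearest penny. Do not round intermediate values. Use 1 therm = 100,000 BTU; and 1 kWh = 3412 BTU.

£553.03

Heat load = 81.2 × 10⁶ BTU = 81,200,000 BTU
Gas: input = 81,200,000 / 0.92 = 88,260,870 BTU = 882.6 therm → 882.6 × £2.70 = £2,383.04
Heat pump: 81,200,000 BTU / 3412 = 23,800 kWh heat; / 2.90 = 8,206 kWh in → × £0.223 = £1,830.01
Difference = |£2,383.04 − £1,830.01| = £553.03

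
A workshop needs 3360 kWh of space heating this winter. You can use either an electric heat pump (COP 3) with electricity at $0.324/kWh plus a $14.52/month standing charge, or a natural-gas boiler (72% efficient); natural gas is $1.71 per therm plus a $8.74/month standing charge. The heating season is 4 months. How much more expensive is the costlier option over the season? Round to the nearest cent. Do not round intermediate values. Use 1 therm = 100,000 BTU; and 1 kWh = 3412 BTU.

Heat load = 3360 kWh × 3412 = 11,464,320 BTU
Gas: input = 11,464,320 / 0.72 = 15,922,667 BTU = 159.2 therm → 159.2 × $1.71 = $272.28; + 4 × $8.74 standing = $307.24
Heat pump: 11,464,320 BTU / 3412 = 3,360 kWh heat; / 3 = 1,120 kWh in → × $0.324 = $362.88; + 4 × $14.52 standing = $420.96
Difference = |$307.24 − $420.96| = $113.72

$113.72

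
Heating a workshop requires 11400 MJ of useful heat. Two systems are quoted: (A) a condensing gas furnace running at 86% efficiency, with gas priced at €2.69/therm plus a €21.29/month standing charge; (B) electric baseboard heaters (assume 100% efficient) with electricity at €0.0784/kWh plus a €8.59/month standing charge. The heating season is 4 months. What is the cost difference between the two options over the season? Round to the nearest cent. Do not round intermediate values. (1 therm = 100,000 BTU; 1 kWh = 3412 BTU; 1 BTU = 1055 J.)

Heat load = 11400 MJ = 11,400,000,000 J / 1055 = 10,805,687 BTU
Gas: input = 10,805,687 / 0.86 = 12,564,753 BTU = 125.6 therm → 125.6 × €2.69 = €337.99; + 4 × €21.29 standing = €423.15
Electric: 10,805,687 BTU / 3412 = 3,167 kWh → × €0.0784 = €248.29; + 4 × €8.59 standing = €282.65
Difference = |€423.15 − €282.65| = €140.50

€140.50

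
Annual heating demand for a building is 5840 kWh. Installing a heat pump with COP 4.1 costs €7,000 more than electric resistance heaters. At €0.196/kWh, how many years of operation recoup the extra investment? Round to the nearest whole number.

Resistance: 5840 kWh × €0.196 = €1,144.64/yr
Heat pump: 5840 / 4.1 = 1424 kWh in → × €0.196 = €279.18/yr
Annual savings = €865.46
Payback = €7,000 / €865.46 = 8.09 years

8 years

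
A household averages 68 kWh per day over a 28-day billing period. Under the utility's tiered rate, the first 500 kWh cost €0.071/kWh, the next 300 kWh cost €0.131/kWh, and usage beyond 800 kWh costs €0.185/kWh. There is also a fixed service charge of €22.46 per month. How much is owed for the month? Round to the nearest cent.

Usage = 68 kWh/day × 28 days = 1904 kWh
First 500 kWh × €0.071 = €35.50
Next 300 kWh × €0.131 = €39.30
Remaining 1104 kWh × €0.185 = €204.24
Energy charge = €279.04; + service €22.46 = €301.50

€301.50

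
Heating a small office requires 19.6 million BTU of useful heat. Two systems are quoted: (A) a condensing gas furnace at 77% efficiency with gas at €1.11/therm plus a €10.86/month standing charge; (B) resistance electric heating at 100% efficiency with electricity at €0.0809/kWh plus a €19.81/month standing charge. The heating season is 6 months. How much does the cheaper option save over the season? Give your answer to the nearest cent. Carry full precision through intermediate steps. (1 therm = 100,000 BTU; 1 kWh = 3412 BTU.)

€235.88

Heat load = 19.6 × 10⁶ BTU = 19,600,000 BTU
Gas: input = 19,600,000 / 0.77 = 25,454,545 BTU = 254.5 therm → 254.5 × €1.11 = €282.55; + 6 × €10.86 standing = €347.71
Electric: 19,600,000 BTU / 3412 = 5,744 kWh → × €0.0809 = €464.72; + 6 × €19.81 standing = €583.58
Difference = |€347.71 − €583.58| = €235.88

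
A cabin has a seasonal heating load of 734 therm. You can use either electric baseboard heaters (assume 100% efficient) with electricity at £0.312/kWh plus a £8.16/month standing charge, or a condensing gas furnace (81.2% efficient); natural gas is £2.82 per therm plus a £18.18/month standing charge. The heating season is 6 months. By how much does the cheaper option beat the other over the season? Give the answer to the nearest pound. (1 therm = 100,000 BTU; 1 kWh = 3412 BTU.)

£4103

Heat load = 734 therm × 100,000 = 73,400,000 BTU
Gas: input = 73,400,000 / 0.812 = 90,394,089 BTU = 903.9 therm → 903.9 × £2.82 = £2,549.11; + 6 × £18.18 standing = £2,658.19
Electric: 73,400,000 BTU / 3412 = 21,510 kWh → × £0.312 = £6,711.84; + 6 × £8.16 standing = £6,760.80
Difference = |£2,658.19 − £6,760.80| = £4,102.61 ≈ £4103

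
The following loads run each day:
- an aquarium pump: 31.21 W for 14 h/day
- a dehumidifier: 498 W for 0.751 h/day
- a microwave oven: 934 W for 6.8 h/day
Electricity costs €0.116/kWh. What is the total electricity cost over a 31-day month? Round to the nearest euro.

aquarium pump: 31.21 W × 14 h × 31 d = 13,545 Wh = 13.55 kWh
dehumidifier: 498 W × 0.751 h × 31 d = 11,594 Wh = 11.59 kWh
microwave oven: 934 W × 6.8 h × 31 d = 196,887 Wh = 196.9 kWh
Total energy = 13.55 + 11.59 + 196.9 = 222 kWh
Cost = 222 kWh × €0.116 = €25.76 ≈ €26

€26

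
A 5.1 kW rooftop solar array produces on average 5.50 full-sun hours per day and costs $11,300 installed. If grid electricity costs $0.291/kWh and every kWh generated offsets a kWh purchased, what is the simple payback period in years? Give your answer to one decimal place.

3.8 years

Daily generation = 5.1 kW × 5.50 h = 28.05 kWh
Annual generation = 28.05 × 365 = 10238 kWh
Annual savings = 10238 × $0.291 = $2,979.33
Payback = $11,300 / $2,979.33 = 3.79 years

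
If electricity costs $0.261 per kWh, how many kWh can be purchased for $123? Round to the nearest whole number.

471 kWh

$123 / $0.261 per kWh = 471.3 kWh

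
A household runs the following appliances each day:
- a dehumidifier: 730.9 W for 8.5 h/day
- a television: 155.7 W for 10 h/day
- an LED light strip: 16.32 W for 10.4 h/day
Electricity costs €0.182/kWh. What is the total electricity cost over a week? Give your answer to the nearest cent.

€10.11

dehumidifier: 730.9 W × 8.5 h × 7 d = 43,489 Wh = 43.49 kWh
television: 155.7 W × 10 h × 7 d = 10,899 Wh = 10.9 kWh
LED light strip: 16.32 W × 10.4 h × 7 d = 1,188 Wh = 1.188 kWh
Total energy = 43.49 + 10.9 + 1.188 = 55.58 kWh
Cost = 55.58 kWh × €0.182 = €10.11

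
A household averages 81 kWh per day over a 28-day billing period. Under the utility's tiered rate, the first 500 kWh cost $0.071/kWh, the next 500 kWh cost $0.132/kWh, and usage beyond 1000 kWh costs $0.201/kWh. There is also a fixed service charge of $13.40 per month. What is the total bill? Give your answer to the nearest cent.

Usage = 81 kWh/day × 28 days = 2268 kWh
First 500 kWh × $0.071 = $35.50
Next 500 kWh × $0.132 = $66.00
Remaining 1268 kWh × $0.201 = $254.87
Energy charge = $356.37; + service $13.40 = $369.77

$369.77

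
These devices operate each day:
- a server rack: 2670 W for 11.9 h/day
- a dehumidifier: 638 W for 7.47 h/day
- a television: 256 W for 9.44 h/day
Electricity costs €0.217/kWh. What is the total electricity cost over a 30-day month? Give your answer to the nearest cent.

server rack: 2670 W × 11.9 h × 30 d = 953,190 Wh = 953.2 kWh
dehumidifier: 638 W × 7.47 h × 30 d = 142,976 Wh = 143 kWh
television: 256 W × 9.44 h × 30 d = 72,499 Wh = 72.5 kWh
Total energy = 953.2 + 143 + 72.5 = 1,169 kWh
Cost = 1,169 kWh × €0.217 = €253.60

€253.60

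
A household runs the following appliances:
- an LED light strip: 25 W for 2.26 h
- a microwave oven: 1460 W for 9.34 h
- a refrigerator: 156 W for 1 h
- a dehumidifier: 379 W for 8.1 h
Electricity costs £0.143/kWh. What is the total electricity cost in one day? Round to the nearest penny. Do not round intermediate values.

LED light strip: 25 W × 2.26 h = 56 Wh = 0.0565 kWh
microwave oven: 1460 W × 9.34 h = 13,636 Wh = 13.64 kWh
refrigerator: 156 W × 1 h = 156 Wh = 0.156 kWh
dehumidifier: 379 W × 8.1 h = 3,070 Wh = 3.07 kWh
Total energy = 0.0565 + 13.64 + 0.156 + 3.07 = 16.92 kWh
Cost = 16.92 kWh × £0.143 = £2.42

£2.42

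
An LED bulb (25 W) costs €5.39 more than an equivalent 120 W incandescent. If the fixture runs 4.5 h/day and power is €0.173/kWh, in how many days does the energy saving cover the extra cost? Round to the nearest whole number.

73 days

Power saved = 120 − 25 = 95 W
Daily energy saved = 95 W × 4.5 h = 427.5 Wh = 0.4275 kWh
Daily savings = 0.4275 × €0.173 = €0.0740
Payback = €5.39 / €0.0740 per day = 72.88 days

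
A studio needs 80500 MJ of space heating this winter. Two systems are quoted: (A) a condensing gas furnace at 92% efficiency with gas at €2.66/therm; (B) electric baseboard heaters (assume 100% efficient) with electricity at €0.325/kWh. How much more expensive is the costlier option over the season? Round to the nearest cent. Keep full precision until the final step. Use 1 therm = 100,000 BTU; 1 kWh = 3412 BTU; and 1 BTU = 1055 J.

€5061.89

Heat load = 80500 MJ = 80,500,000,000 J / 1055 = 76,303,318 BTU
Gas: input = 76,303,318 / 0.92 = 82,938,389 BTU = 829.4 therm → 829.4 × €2.66 = €2,206.16
Electric: 76,303,318 BTU / 3412 = 22,360 kWh → × €0.325 = €7,268.05
Difference = |€2,206.16 − €7,268.05| = €5,061.89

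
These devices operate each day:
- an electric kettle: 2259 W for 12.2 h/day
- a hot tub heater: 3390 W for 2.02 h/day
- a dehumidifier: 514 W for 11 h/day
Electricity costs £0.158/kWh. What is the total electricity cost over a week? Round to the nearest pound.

£44

electric kettle: 2259 W × 12.2 h × 7 d = 192,919 Wh = 192.9 kWh
hot tub heater: 3390 W × 2.02 h × 7 d = 47,935 Wh = 47.93 kWh
dehumidifier: 514 W × 11 h × 7 d = 39,578 Wh = 39.58 kWh
Total energy = 192.9 + 47.93 + 39.58 = 280.4 kWh
Cost = 280.4 kWh × £0.158 = £44.31 ≈ £44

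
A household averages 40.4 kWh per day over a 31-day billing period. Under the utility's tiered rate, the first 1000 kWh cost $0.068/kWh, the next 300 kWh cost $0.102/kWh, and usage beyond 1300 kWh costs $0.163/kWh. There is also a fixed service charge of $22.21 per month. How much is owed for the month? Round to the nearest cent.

Usage = 40.4 kWh/day × 31 days = 1252.4 kWh
First 1000 kWh × $0.068 = $68.00
Next 252.4 kWh × $0.102 = $25.74
Remaining tier: 0 kWh (not reached)
Energy charge = $93.74; + service $22.21 = $115.95

$115.95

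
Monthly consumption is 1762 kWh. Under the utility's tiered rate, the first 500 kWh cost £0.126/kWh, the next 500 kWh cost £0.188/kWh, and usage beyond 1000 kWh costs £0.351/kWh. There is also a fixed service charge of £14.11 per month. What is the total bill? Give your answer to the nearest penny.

First 500 kWh × £0.126 = £63.00
Next 500 kWh × £0.188 = £94.00
Remaining 762 kWh × £0.351 = £267.46
Energy charge = £424.46; + service £14.11 = £438.57

£438.57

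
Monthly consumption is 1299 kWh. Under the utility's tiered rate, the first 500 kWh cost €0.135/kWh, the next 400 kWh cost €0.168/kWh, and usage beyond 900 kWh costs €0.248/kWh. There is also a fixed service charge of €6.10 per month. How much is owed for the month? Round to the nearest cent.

First 500 kWh × €0.135 = €67.50
Next 400 kWh × €0.168 = €67.20
Remaining 399 kWh × €0.248 = €98.95
Energy charge = €233.65; + service €6.10 = €239.75

€239.75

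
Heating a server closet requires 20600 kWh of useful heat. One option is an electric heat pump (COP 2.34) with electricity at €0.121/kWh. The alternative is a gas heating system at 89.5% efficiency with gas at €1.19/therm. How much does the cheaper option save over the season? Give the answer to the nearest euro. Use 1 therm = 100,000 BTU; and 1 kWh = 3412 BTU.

Heat load = 20600 kWh × 3412 = 70,287,200 BTU
Gas: input = 70,287,200 / 0.895 = 78,533,184 BTU = 785.3 therm → 785.3 × €1.19 = €934.54
Heat pump: 70,287,200 BTU / 3412 = 20,600 kWh heat; / 2.34 = 8,803 kWh in → × €0.121 = €1,065.21
Difference = |€934.54 − €1,065.21| = €130.67 ≈ €131

€131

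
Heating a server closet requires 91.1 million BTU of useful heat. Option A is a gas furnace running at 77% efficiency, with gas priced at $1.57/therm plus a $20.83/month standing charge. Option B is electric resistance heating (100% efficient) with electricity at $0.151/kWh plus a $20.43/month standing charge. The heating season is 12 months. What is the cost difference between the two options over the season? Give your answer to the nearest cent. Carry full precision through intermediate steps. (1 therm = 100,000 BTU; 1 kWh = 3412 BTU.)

Heat load = 91.1 × 10⁶ BTU = 91,100,000 BTU
Gas: input = 91,100,000 / 0.77 = 118,311,688 BTU = 1,183 therm → 1,183 × $1.57 = $1,857.49; + 12 × $20.83 standing = $2,107.45
Electric: 91,100,000 BTU / 3412 = 26,700 kWh → × $0.151 = $4,031.68; + 12 × $20.43 standing = $4,276.84
Difference = |$2,107.45 − $4,276.84| = $2,169.39

$2169.39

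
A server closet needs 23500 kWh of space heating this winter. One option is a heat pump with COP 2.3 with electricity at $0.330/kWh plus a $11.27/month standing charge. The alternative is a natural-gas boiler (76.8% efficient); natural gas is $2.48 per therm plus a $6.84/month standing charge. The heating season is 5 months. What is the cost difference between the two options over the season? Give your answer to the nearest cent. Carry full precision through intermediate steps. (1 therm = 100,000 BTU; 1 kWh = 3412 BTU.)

$804.68

Heat load = 23500 kWh × 3412 = 80,182,000 BTU
Gas: input = 80,182,000 / 0.768 = 104,403,646 BTU = 1,044 therm → 1,044 × $2.48 = $2,589.21; + 5 × $6.84 standing = $2,623.41
Heat pump: 80,182,000 BTU / 3412 = 23,500 kWh heat; / 2.3 = 10,220 kWh in → × $0.330 = $3,371.74; + 5 × $11.27 standing = $3,428.09
Difference = |$2,623.41 − $3,428.09| = $804.68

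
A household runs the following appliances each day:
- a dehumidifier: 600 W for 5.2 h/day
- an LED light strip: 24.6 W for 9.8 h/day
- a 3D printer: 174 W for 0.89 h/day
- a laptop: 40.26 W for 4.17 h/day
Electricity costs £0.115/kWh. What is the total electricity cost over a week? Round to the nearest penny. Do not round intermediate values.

dehumidifier: 600 W × 5.2 h × 7 d = 21,840 Wh = 21.84 kWh
LED light strip: 24.6 W × 9.8 h × 7 d = 1,688 Wh = 1.688 kWh
3D printer: 174 W × 0.89 h × 7 d = 1,084 Wh = 1.084 kWh
laptop: 40.26 W × 4.17 h × 7 d = 1,175 Wh = 1.175 kWh
Total energy = 21.84 + 1.688 + 1.084 + 1.175 = 25.79 kWh
Cost = 25.79 kWh × £0.115 = £2.97

£2.97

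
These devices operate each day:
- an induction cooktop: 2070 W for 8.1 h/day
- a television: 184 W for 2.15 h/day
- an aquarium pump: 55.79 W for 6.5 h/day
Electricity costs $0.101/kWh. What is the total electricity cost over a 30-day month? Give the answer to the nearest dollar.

$53

induction cooktop: 2070 W × 8.1 h × 30 d = 503,010 Wh = 503 kWh
television: 184 W × 2.15 h × 30 d = 11,868 Wh = 11.87 kWh
aquarium pump: 55.79 W × 6.5 h × 30 d = 10,879 Wh = 10.88 kWh
Total energy = 503 + 11.87 + 10.88 = 525.8 kWh
Cost = 525.8 kWh × $0.101 = $53.10 ≈ $53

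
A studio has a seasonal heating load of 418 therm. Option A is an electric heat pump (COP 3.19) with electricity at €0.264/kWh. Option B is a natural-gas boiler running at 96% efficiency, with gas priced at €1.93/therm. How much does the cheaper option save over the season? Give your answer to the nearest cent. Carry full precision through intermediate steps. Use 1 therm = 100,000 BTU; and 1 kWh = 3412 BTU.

€173.51

Heat load = 418 therm × 100,000 = 41,800,000 BTU
Gas: input = 41,800,000 / 0.96 = 43,541,667 BTU = 435.4 therm → 435.4 × €1.93 = €840.35
Heat pump: 41,800,000 BTU / 3412 = 12,250 kWh heat; / 3.19 = 3,840 kWh in → × €0.264 = €1,013.87
Difference = |€840.35 − €1,013.87| = €173.51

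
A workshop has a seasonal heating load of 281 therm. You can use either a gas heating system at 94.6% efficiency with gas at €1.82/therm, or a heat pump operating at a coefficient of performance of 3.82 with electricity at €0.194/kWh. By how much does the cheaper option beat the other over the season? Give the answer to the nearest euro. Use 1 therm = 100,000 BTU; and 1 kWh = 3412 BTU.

Heat load = 281 therm × 100,000 = 28,100,000 BTU
Gas: input = 28,100,000 / 0.946 = 29,704,017 BTU = 297 therm → 297 × €1.82 = €540.61
Heat pump: 28,100,000 BTU / 3412 = 8,236 kWh heat; / 3.82 = 2,156 kWh in → × €0.194 = €418.25
Difference = |€540.61 − €418.25| = €122.36 ≈ €122

€122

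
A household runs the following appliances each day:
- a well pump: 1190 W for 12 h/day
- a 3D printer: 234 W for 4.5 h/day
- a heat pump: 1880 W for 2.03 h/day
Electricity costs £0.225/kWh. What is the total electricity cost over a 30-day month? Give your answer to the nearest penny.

£129.26

well pump: 1190 W × 12 h × 30 d = 428,400 Wh = 428.4 kWh
3D printer: 234 W × 4.5 h × 30 d = 31,590 Wh = 31.59 kWh
heat pump: 1880 W × 2.03 h × 30 d = 114,492 Wh = 114.5 kWh
Total energy = 428.4 + 31.59 + 114.5 = 574.5 kWh
Cost = 574.5 kWh × £0.225 = £129.26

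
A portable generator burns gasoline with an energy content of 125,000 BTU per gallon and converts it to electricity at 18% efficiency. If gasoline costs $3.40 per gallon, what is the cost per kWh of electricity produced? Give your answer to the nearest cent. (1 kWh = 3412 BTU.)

$0.52

Electrical output per gallon = 125,000 BTU × 0.18 / 3412 BTU/kWh = 6.594 kWh
Cost per kWh = $3.40 / 6.594 kWh = $0.516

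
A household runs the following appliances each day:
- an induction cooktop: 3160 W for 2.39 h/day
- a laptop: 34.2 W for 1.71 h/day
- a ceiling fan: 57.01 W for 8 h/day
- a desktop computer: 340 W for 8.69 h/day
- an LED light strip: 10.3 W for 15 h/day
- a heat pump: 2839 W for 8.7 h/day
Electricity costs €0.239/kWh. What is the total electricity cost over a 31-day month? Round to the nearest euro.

€266

induction cooktop: 3160 W × 2.39 h × 31 d = 234,124 Wh = 234.1 kWh
laptop: 34.2 W × 1.71 h × 31 d = 1,813 Wh = 1.813 kWh
ceiling fan: 57.01 W × 8 h × 31 d = 14,138 Wh = 14.14 kWh
desktop computer: 340 W × 8.69 h × 31 d = 91,593 Wh = 91.59 kWh
LED light strip: 10.3 W × 15 h × 31 d = 4,790 Wh = 4.79 kWh
heat pump: 2839 W × 8.7 h × 31 d = 765,678 Wh = 765.7 kWh
Total energy = 234.1 + 1.813 + 14.14 + 91.59 + 4.79 + 765.7 = 1,112 kWh
Cost = 1,112 kWh × €0.239 = €265.80 ≈ €266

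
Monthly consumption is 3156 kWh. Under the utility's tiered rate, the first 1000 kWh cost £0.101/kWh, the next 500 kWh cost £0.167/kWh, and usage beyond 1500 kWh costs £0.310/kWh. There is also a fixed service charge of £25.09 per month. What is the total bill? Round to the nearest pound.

£723

First 1000 kWh × £0.101 = £101.00
Next 500 kWh × £0.167 = £83.50
Remaining 1656 kWh × £0.310 = £513.36
Energy charge = £697.86; + service £25.09 = £722.95 ≈ £723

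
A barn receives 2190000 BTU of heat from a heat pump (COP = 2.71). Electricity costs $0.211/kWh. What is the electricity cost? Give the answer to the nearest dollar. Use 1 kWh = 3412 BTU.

$50

Heat delivered = 2,190,000 BTU / 3412 = 641.9 kWh
Electrical input = 641.9 kWh / 2.71 = 236.8 kWh
Cost = 236.8 × $0.211/kWh = $49.97 ≈ $50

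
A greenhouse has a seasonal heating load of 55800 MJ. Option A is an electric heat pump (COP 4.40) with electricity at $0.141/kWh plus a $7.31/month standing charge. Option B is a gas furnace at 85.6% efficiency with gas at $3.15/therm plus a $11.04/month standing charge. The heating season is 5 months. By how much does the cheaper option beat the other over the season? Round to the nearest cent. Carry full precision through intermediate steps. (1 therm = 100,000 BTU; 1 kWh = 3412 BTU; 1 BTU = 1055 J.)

$1468.24

Heat load = 55800 MJ = 55,800,000,000 J / 1055 = 52,890,995 BTU
Gas: input = 52,890,995 / 0.856 = 61,788,546 BTU = 617.9 therm → 617.9 × $3.15 = $1,946.34; + 5 × $11.04 standing = $2,001.54
Heat pump: 52,890,995 BTU / 3412 = 15,500 kWh heat; / 4.40 = 3,523 kWh in → × $0.141 = $496.75; + 5 × $7.31 standing = $533.30
Difference = |$2,001.54 − $533.30| = $1,468.24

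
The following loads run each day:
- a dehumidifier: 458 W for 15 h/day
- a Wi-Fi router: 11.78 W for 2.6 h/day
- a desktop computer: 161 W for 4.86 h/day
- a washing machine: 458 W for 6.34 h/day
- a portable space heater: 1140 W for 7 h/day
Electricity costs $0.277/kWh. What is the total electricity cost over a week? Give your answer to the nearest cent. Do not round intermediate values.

dehumidifier: 458 W × 15 h × 7 d = 48,090 Wh = 48.09 kWh
Wi-Fi router: 11.78 W × 2.6 h × 7 d = 214 Wh = 0.2144 kWh
desktop computer: 161 W × 4.86 h × 7 d = 5,477 Wh = 5.477 kWh
washing machine: 458 W × 6.34 h × 7 d = 20,326 Wh = 20.33 kWh
portable space heater: 1140 W × 7 h × 7 d = 55,860 Wh = 55.86 kWh
Total energy = 48.09 + 0.2144 + 5.477 + 20.33 + 55.86 = 130 kWh
Cost = 130 kWh × $0.277 = $36.00

$36.00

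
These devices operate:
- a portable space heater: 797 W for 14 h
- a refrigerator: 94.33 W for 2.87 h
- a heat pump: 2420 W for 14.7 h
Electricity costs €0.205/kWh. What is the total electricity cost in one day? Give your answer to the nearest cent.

€9.64

portable space heater: 797 W × 14 h = 11,158 Wh = 11.16 kWh
refrigerator: 94.33 W × 2.87 h = 271 Wh = 0.2707 kWh
heat pump: 2420 W × 14.7 h = 35,574 Wh = 35.57 kWh
Total energy = 11.16 + 0.2707 + 35.57 = 47 kWh
Cost = 47 kWh × €0.205 = €9.64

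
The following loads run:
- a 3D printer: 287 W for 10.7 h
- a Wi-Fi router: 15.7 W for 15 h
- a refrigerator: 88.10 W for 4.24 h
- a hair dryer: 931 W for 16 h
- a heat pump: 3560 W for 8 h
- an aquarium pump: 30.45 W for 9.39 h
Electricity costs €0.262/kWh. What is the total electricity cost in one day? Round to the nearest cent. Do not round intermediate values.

3D printer: 287 W × 10.7 h = 3,071 Wh = 3.071 kWh
Wi-Fi router: 15.7 W × 15 h = 236 Wh = 0.2355 kWh
refrigerator: 88.10 W × 4.24 h = 374 Wh = 0.3735 kWh
hair dryer: 931 W × 16 h = 14,896 Wh = 14.9 kWh
heat pump: 3560 W × 8 h = 28,480 Wh = 28.48 kWh
aquarium pump: 30.45 W × 9.39 h = 286 Wh = 0.2859 kWh
Total energy = 3.071 + 0.2355 + 0.3735 + 14.9 + 28.48 + 0.2859 = 47.34 kWh
Cost = 47.34 kWh × €0.262 = €12.40

€12.40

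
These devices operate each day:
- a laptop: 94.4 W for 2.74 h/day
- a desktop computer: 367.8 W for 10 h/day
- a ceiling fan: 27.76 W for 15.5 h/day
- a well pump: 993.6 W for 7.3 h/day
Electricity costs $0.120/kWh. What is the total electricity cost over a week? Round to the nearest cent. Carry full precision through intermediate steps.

laptop: 94.4 W × 2.74 h × 7 d = 1,811 Wh = 1.811 kWh
desktop computer: 367.8 W × 10 h × 7 d = 25,746 Wh = 25.75 kWh
ceiling fan: 27.76 W × 15.5 h × 7 d = 3,012 Wh = 3.012 kWh
well pump: 993.6 W × 7.3 h × 7 d = 50,773 Wh = 50.77 kWh
Total energy = 1.811 + 25.75 + 3.012 + 50.77 = 81.34 kWh
Cost = 81.34 kWh × $0.120 = $9.76

$9.76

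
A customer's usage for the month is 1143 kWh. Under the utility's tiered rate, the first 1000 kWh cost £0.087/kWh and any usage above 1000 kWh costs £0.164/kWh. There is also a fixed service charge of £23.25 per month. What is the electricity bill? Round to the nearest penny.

£133.70

First 1000 kWh × £0.087 = £87.00
Remaining 143 kWh × £0.164 = £23.45
Energy charge = £110.45; + service £23.25 = £133.70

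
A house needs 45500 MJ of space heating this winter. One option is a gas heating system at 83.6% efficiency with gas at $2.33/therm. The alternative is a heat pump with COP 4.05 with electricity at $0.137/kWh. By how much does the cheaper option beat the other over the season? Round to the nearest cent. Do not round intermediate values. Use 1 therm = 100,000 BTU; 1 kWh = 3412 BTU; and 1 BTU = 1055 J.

$774.43

Heat load = 45500 MJ = 45,500,000,000 J / 1055 = 43,127,962 BTU
Gas: input = 43,127,962 / 0.836 = 51,588,471 BTU = 515.9 therm → 515.9 × $2.33 = $1,202.01
Heat pump: 43,127,962 BTU / 3412 = 12,640 kWh heat; / 4.05 = 3,121 kWh in → × $0.137 = $427.58
Difference = |$1,202.01 − $427.58| = $774.43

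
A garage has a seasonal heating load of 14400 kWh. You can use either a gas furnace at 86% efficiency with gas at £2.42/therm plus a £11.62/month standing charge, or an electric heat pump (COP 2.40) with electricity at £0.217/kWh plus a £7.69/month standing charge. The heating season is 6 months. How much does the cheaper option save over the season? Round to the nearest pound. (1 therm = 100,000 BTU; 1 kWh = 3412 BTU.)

Heat load = 14400 kWh × 3412 = 49,132,800 BTU
Gas: input = 49,132,800 / 0.86 = 57,131,163 BTU = 571.3 therm → 571.3 × £2.42 = £1,382.57; + 6 × £11.62 standing = £1,452.29
Heat pump: 49,132,800 BTU / 3412 = 14,400 kWh heat; / 2.40 = 6,000 kWh in → × £0.217 = £1,302.00; + 6 × £7.69 standing = £1,348.14
Difference = |£1,452.29 − £1,348.14| = £104.15 ≈ £104

£104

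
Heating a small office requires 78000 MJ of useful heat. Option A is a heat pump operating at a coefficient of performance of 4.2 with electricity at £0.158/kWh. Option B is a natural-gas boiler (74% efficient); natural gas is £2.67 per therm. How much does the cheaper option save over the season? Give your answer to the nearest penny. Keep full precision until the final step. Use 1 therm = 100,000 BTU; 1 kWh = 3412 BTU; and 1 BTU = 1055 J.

Heat load = 78000 MJ = 78,000,000,000 J / 1055 = 73,933,649 BTU
Gas: input = 73,933,649 / 0.74 = 99,910,337 BTU = 999.1 therm → 999.1 × £2.67 = £2,667.61
Heat pump: 73,933,649 BTU / 3412 = 21,670 kWh heat; / 4.2 = 5,159 kWh in → × £0.158 = £815.16
Difference = |£2,667.61 − £815.16| = £1,852.45

£1852.45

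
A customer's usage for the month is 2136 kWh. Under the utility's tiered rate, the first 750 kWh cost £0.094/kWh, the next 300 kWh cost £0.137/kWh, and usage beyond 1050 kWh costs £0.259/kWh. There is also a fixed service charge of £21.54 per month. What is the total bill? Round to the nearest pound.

First 750 kWh × £0.094 = £70.50
Next 300 kWh × £0.137 = £41.10
Remaining 1086 kWh × £0.259 = £281.27
Energy charge = £392.87; + service £21.54 = £414.41 ≈ £414

£414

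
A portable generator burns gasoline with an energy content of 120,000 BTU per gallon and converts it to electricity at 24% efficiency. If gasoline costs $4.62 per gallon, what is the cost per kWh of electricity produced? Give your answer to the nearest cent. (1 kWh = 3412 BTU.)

$0.55

Electrical output per gallon = 120,000 BTU × 0.24 / 3412 BTU/kWh = 8.441 kWh
Cost per kWh = $4.62 / 8.441 kWh = $0.547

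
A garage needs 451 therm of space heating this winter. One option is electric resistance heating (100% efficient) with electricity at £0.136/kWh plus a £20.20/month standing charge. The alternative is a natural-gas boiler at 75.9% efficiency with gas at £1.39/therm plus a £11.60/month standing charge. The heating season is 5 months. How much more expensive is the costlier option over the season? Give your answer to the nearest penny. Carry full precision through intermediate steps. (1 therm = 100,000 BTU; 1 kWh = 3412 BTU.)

£1014.71

Heat load = 451 therm × 100,000 = 45,100,000 BTU
Gas: input = 45,100,000 / 0.759 = 59,420,290 BTU = 594.2 therm → 594.2 × £1.39 = £825.94; + 5 × £11.60 standing = £883.94
Electric: 45,100,000 BTU / 3412 = 13,220 kWh → × £0.136 = £1,797.66; + 5 × £20.20 standing = £1,898.66
Difference = |£883.94 − £1,898.66| = £1,014.71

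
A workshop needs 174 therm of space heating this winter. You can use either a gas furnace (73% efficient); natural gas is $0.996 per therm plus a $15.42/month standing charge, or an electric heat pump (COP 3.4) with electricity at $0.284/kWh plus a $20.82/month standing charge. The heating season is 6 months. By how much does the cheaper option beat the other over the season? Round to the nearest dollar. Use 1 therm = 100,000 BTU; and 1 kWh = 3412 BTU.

Heat load = 174 therm × 100,000 = 17,400,000 BTU
Gas: input = 17,400,000 / 0.73 = 23,835,616 BTU = 238.4 therm → 238.4 × $0.996 = $237.40; + 6 × $15.42 standing = $329.92
Heat pump: 17,400,000 BTU / 3412 = 5,100 kWh heat; / 3.4 = 1,500 kWh in → × $0.284 = $425.97; + 6 × $20.82 standing = $550.89
Difference = |$329.92 − $550.89| = $220.97 ≈ $221

$221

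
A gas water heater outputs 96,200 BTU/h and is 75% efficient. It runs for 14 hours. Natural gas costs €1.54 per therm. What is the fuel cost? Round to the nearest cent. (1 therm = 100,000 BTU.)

Heat delivered = 96,200 BTU/h × 14 h = 1,346,800 BTU
Gas input = 1,346,800 / 0.750 = 1,795,733 BTU
= 1,795,733 / 100,000 = 17.96 therm
Cost = 17.96 × €1.54/therm = €27.65

€27.65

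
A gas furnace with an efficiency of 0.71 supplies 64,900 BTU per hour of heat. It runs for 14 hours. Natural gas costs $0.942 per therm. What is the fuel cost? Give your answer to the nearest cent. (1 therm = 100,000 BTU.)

Heat delivered = 64,900 BTU/h × 14 h = 908,600 BTU
Gas input = 908,600 / 0.71 = 1,279,718 BTU
= 1,279,718 / 100,000 = 12.8 therm
Cost = 12.8 × $0.942/therm = $12.05

$12.05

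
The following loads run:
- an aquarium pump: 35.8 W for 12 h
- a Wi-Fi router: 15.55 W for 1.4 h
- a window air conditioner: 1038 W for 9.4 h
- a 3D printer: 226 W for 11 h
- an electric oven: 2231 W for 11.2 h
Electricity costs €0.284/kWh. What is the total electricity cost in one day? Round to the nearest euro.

aquarium pump: 35.8 W × 12 h = 430 Wh = 0.4296 kWh
Wi-Fi router: 15.55 W × 1.4 h = 22 Wh = 0.02177 kWh
window air conditioner: 1038 W × 9.4 h = 9,757 Wh = 9.757 kWh
3D printer: 226 W × 11 h = 2,486 Wh = 2.486 kWh
electric oven: 2231 W × 11.2 h = 24,987 Wh = 24.99 kWh
Total energy = 0.4296 + 0.02177 + 9.757 + 2.486 + 24.99 = 37.68 kWh
Cost = 37.68 kWh × €0.284 = €10.70 ≈ €11

€11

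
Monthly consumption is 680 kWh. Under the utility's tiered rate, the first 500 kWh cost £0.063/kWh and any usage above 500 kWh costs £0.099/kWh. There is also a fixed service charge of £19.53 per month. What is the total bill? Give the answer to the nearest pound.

£69

First 500 kWh × £0.063 = £31.50
Remaining 180 kWh × £0.099 = £17.82
Energy charge = £49.32; + service £19.53 = £68.85 ≈ £69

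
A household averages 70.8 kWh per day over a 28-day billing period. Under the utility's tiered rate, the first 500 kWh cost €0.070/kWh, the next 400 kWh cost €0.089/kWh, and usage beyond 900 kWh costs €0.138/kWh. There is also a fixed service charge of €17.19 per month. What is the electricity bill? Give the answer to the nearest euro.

€237

Usage = 70.8 kWh/day × 28 days = 1982.4 kWh
First 500 kWh × €0.070 = €35.00
Next 400 kWh × €0.089 = €35.60
Remaining 1082.4 kWh × €0.138 = €149.37
Energy charge = €219.97; + service €17.19 = €237.16 ≈ €237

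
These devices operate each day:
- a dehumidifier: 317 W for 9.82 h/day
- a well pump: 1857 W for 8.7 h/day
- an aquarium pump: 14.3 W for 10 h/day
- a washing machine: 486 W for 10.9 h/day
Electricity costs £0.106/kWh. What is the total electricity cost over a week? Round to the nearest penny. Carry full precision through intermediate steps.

dehumidifier: 317 W × 9.82 h × 7 d = 21,791 Wh = 21.79 kWh
well pump: 1857 W × 8.7 h × 7 d = 113,091 Wh = 113.1 kWh
aquarium pump: 14.3 W × 10 h × 7 d = 1,001 Wh = 1.001 kWh
washing machine: 486 W × 10.9 h × 7 d = 37,082 Wh = 37.08 kWh
Total energy = 21.79 + 113.1 + 1.001 + 37.08 = 173 kWh
Cost = 173 kWh × £0.106 = £18.33

£18.33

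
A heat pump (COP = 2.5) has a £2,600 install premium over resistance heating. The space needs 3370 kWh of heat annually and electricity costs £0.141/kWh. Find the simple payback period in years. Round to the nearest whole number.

Resistance: 3370 kWh × £0.141 = £475.17/yr
Heat pump: 3370 / 2.5 = 1348 kWh in → × £0.141 = £190.07/yr
Annual savings = £285.10
Payback = £2,600 / £285.10 = 9.12 years

9 years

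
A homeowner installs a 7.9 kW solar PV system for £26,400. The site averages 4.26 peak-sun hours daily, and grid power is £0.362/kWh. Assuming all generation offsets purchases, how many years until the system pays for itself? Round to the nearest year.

6 years

Daily generation = 7.9 kW × 4.26 h = 33.65 kWh
Annual generation = 33.65 × 365 = 12284 kWh
Annual savings = 12284 × £0.362 = £4,446.70
Payback = £26,400 / £4,446.70 = 5.94 years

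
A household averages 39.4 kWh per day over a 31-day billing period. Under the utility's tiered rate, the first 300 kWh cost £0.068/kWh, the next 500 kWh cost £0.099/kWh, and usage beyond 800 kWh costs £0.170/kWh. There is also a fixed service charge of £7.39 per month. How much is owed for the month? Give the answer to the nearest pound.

£149

Usage = 39.4 kWh/day × 31 days = 1221.4 kWh
First 300 kWh × £0.068 = £20.40
Next 500 kWh × £0.099 = £49.50
Remaining 421.4 kWh × £0.170 = £71.64
Energy charge = £141.54; + service £7.39 = £148.93 ≈ £149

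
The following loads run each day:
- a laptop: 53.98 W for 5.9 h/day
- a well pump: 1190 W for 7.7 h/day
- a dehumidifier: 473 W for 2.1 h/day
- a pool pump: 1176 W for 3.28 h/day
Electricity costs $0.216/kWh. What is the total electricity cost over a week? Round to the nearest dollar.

laptop: 53.98 W × 5.9 h × 7 d = 2,229 Wh = 2.229 kWh
well pump: 1190 W × 7.7 h × 7 d = 64,141 Wh = 64.14 kWh
dehumidifier: 473 W × 2.1 h × 7 d = 6,953 Wh = 6.953 kWh
pool pump: 1176 W × 3.28 h × 7 d = 27,001 Wh = 27 kWh
Total energy = 2.229 + 64.14 + 6.953 + 27 = 100.3 kWh
Cost = 100.3 kWh × $0.216 = $21.67 ≈ $22

$22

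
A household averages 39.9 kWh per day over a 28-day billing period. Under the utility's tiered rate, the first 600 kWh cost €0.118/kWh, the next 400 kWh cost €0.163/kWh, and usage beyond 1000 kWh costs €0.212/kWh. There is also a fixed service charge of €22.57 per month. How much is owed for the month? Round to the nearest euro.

Usage = 39.9 kWh/day × 28 days = 1117.2 kWh
First 600 kWh × €0.118 = €70.80
Next 400 kWh × €0.163 = €65.20
Remaining 117.2 kWh × €0.212 = €24.85
Energy charge = €160.85; + service €22.57 = €183.42 ≈ €183

€183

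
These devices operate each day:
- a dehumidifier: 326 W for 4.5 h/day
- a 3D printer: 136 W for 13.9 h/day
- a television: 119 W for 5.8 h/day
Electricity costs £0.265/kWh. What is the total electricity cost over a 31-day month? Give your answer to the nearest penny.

dehumidifier: 326 W × 4.5 h × 31 d = 45,477 Wh = 45.48 kWh
3D printer: 136 W × 13.9 h × 31 d = 58,602 Wh = 58.6 kWh
television: 119 W × 5.8 h × 31 d = 21,396 Wh = 21.4 kWh
Total energy = 45.48 + 58.6 + 21.4 = 125.5 kWh
Cost = 125.5 kWh × £0.265 = £33.25

£33.25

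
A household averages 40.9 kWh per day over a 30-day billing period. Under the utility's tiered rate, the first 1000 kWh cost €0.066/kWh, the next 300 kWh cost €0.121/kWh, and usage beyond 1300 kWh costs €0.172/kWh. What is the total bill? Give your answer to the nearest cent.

€93.47

Usage = 40.9 kWh/day × 30 days = 1227 kWh
First 1000 kWh × €0.066 = €66.00
Next 227 kWh × €0.121 = €27.47
Remaining tier: 0 kWh (not reached)
Total = €93.47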